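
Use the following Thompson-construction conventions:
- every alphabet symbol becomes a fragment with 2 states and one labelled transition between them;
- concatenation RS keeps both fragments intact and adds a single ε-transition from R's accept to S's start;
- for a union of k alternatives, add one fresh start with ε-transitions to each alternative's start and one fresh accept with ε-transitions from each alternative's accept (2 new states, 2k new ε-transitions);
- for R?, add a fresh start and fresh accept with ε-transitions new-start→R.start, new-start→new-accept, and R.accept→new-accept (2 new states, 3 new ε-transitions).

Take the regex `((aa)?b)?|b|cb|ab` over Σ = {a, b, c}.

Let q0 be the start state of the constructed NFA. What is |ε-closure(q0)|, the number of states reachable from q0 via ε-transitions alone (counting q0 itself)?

Let C(F) = |ε-closure(F.start)| within fragment F, and note whether F accepts ε. Symbol fragments have C = 1 and do not accept ε. Then:
  aa — |closure| equals the left operand's closure size = 1 (its accept is not ε-reachable, so the closure stops there)
  (aa)? — new start has ε-edges to the inner start and to the new accept, so |closure| = 2 + 1 = 3
  (aa)?b — the left operand accepts ε, so the closure extends into the next operand (via the concat ε-link); |closure| = 3 + 1 = 4
  ((aa)?b)? — |closure| = 1 (new start) + 4 (body) + 1 (new accept, via ε) = 6
  cb — |closure| equals the left operand's closure size = 1 (its accept is not ε-reachable, so the closure stops there)
  ab — same as the first factor's closure: |closure| = 1
  ((aa)?b)?|b|cb|ab — |closure| = 1 (new start) + (6 + 1 + 1 + 1) + 1 (new accept, since some branch ε-reaches its own accept) = 11

11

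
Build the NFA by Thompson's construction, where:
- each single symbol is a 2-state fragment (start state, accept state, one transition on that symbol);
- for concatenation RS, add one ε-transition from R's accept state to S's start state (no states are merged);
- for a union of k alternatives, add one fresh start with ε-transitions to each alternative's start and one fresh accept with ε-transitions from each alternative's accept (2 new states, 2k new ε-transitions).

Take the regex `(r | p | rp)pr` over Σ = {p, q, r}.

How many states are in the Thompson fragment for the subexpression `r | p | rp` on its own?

10

Fragment for `r | p | rp`:
Each of the 4 symbol leaves contributes a 2-state fragment.
  rp : 4 states
  r | p | rp : 10 states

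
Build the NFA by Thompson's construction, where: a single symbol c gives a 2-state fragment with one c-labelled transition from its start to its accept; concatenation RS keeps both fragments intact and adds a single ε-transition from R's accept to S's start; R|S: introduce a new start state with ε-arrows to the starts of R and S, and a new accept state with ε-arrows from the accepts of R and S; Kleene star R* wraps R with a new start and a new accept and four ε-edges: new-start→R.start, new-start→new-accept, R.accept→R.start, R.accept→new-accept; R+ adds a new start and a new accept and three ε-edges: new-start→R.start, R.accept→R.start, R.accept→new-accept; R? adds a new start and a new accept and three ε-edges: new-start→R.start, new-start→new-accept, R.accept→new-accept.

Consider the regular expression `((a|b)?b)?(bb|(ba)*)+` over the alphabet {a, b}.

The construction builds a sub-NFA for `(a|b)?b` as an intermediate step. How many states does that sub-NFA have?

Fragment for `(a|b)?b`:
Each of the 3 symbol leaves contributes a 2-state fragment.
  a|b — 6 states
  (a|b)? — 8 states
  (a|b)?b — 10 states

10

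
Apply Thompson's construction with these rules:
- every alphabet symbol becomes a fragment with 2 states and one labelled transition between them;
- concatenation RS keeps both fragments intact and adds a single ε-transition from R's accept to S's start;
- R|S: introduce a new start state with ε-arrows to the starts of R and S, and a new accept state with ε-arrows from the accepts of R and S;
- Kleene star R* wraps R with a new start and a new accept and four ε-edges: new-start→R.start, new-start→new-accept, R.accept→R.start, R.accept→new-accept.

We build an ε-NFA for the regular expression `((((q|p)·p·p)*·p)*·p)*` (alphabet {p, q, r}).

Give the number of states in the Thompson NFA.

20

Bottom-up over the parse tree:
Each of the 6 symbol leaves contributes a 2-state fragment.
  q|p : 6 states
  (q|p)·p·p : 10 states
  ((q|p)·p·p)* : 12 states
  ((q|p)·p·p)*·p : 14 states
  (((q|p)·p·p)*·p)* : 16 states
  (((q|p)·p·p)*·p)*·p : 18 states
  ((((q|p)·p·p)*·p)*·p)* : 20 states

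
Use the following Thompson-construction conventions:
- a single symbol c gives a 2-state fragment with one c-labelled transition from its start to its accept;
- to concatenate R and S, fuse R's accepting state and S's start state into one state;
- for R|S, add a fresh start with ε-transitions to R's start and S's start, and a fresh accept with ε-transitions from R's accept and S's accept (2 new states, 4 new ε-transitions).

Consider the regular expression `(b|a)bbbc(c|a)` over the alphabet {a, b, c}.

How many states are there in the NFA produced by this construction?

Building bottom-up:
Each of the 8 symbol leaves contributes a 2-state fragment.
  b|a : 6 states
  c|a : 6 states
  (b|a)bbbc(c|a) : 15 states

15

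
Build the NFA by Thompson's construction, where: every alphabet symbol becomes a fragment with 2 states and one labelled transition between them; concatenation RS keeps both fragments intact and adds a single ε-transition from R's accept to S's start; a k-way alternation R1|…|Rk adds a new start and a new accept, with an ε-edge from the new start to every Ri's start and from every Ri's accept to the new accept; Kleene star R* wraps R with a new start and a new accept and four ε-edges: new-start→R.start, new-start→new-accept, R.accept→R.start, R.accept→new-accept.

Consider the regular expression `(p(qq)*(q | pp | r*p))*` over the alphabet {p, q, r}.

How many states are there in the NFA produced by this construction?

Building bottom-up:
Each of the 8 symbol leaves contributes a 2-state fragment.
  qq → 4 states
  (qq)* → 6 states
  pp → 4 states
  r* → 4 states
  r*p → 6 states
  q | pp | r*p → 14 states
  p(qq)*(q | pp | r*p) → 22 states
  (p(qq)*(q | pp | r*p))* → 24 states

24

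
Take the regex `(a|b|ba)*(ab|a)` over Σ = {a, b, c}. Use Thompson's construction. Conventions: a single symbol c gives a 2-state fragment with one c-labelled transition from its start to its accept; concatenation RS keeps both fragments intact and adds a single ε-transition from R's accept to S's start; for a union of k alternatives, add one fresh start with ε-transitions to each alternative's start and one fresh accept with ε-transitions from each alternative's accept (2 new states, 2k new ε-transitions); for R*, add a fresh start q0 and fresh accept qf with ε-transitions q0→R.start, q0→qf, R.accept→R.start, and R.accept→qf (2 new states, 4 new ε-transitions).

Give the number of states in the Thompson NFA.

20

Building bottom-up:
Each of the 7 symbol leaves contributes a 2-state fragment.
  ba = 4 states
  a|b|ba = 10 states
  (a|b|ba)* = 12 states
  ab = 4 states
  ab|a = 8 states
  (a|b|ba)*(ab|a) = 20 states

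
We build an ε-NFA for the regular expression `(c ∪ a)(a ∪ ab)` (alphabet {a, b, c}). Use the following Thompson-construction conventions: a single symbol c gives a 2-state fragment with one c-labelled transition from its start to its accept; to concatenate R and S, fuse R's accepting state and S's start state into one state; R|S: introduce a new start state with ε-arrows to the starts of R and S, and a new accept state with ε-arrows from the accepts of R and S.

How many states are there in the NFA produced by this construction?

12

Building bottom-up:
Each of the 5 symbol leaves contributes a 2-state fragment.
  c ∪ a = 6 states
  ab = 3 states
  a ∪ ab = 7 states
  (c ∪ a)(a ∪ ab) = 12 states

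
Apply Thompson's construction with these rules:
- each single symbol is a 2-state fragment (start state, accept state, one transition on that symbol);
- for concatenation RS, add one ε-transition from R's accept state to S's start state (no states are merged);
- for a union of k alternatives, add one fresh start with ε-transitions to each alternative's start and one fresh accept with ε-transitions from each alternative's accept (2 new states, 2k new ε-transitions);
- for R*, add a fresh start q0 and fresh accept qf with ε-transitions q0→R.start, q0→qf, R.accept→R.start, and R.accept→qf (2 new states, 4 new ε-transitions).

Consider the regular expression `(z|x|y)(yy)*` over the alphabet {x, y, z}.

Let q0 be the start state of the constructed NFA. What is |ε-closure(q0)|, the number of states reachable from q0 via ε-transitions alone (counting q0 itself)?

4

Compute the ε-closure size of each fragment's start state recursively; a symbol fragment's start has no outgoing ε-edge, so its closure is just itself (size 1).
  z|x|y — new start ε-reaches every alternative's start; none of them accept ε, so the new accept is not reached: |ε-closure| = 1 + 1 + 1 + 1 = 4
  yy — same as the first factor's closure: |ε-closure| = 1
  (yy)* — |ε-closure| = 1 (new start) + 1 (body) + 1 (new accept) = 3
  (z|x|y)(yy)* — |ε-closure| equals the left operand's closure size = 4 (its accept is not ε-reachable, so the closure stops there)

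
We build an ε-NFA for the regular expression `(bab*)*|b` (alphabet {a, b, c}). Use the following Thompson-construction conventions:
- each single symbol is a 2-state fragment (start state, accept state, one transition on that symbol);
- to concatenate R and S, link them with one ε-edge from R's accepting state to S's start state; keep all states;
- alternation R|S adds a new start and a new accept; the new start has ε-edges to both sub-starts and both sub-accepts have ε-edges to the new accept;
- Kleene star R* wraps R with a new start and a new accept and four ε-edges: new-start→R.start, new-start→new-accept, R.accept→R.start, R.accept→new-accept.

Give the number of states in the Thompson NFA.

14

Bottom-up over the parse tree:
Each of the 4 symbol leaves contributes a 2-state fragment.
  b* = 4 states
  bab* = 8 states
  (bab*)* = 10 states
  (bab*)*|b = 14 states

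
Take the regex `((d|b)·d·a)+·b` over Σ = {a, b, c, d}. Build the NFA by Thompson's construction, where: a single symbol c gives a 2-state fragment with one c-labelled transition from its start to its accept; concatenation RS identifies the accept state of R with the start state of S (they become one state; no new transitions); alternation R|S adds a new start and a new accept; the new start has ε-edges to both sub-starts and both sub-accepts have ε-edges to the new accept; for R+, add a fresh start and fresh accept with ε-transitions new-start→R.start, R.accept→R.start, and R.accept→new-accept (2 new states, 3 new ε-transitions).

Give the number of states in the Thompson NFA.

11

Building bottom-up:
Each of the 5 symbol leaves contributes a 2-state fragment.
  d|b — 6 states
  (d|b)·d·a — 8 states
  ((d|b)·d·a)+ — 10 states
  ((d|b)·d·a)+·b — 11 states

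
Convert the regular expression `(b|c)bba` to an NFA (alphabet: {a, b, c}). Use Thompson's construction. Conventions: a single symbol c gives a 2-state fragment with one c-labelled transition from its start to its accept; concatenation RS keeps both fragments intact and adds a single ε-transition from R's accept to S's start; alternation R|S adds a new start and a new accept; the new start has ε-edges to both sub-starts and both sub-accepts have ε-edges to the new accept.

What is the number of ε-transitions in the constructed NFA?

Building bottom-up:
Each of the 5 symbol leaves contributes 0 ε-transitions.
  b|c = 4 ε-transitions
  (b|c)bba = 7 ε-transitions

7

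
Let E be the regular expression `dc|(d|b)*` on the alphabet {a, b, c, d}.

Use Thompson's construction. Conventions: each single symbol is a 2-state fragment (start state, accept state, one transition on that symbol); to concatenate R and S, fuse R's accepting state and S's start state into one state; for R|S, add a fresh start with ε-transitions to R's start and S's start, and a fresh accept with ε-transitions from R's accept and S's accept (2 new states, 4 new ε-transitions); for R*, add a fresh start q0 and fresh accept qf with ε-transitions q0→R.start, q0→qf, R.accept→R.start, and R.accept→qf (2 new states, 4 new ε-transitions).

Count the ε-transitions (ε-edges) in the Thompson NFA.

Recursing over subexpressions:
Each of the 4 symbol leaves contributes 0 ε-transitions.
  dc — 0 ε-transitions
  d|b — 4 ε-transitions
  (d|b)* — 8 ε-transitions
  dc|(d|b)* — 12 ε-transitions

12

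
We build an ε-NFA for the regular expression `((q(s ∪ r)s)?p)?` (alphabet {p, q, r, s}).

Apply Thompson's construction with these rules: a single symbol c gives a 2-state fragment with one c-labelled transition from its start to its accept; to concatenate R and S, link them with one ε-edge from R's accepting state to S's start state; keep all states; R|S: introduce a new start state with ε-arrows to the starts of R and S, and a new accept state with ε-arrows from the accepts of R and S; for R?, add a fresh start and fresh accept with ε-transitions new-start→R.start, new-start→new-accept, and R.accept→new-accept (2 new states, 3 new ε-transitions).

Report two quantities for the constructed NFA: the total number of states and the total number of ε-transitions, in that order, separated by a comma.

Recursing over subexpressions:
Each of the 5 symbol leaves contributes 2 states and 0 ε-transitions.
  s ∪ r → 6 states, 4 ε-transitions
  q(s ∪ r)s → 10 states, 6 ε-transitions
  (q(s ∪ r)s)? → 12 states, 9 ε-transitions
  (q(s ∪ r)s)?p → 14 states, 10 ε-transitions
  ((q(s ∪ r)s)?p)? → 16 states, 13 ε-transitions

16, 13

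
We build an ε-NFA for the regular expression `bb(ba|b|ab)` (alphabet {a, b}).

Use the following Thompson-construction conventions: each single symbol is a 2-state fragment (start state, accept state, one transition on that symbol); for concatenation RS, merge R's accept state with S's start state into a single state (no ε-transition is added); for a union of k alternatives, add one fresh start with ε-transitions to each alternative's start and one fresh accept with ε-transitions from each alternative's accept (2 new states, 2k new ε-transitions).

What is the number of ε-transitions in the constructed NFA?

Per subexpression:
Each of the 7 symbol leaves contributes 0 ε-transitions.
  ba = 0 ε-transitions
  ab = 0 ε-transitions
  ba|b|ab = 6 ε-transitions
  bb(ba|b|ab) = 6 ε-transitions

6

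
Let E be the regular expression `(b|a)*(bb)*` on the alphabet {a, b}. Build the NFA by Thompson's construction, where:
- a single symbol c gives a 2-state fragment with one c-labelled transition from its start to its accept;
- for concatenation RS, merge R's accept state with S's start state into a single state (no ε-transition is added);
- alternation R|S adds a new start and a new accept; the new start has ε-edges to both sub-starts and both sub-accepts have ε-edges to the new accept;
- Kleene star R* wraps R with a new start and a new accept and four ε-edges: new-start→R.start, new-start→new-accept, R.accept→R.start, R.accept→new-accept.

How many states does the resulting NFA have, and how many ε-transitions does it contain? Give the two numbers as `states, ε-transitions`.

Recursing over subexpressions:
Each of the 4 symbol leaves contributes 2 states and 0 ε-transitions.
  b|a → 6 states, 4 ε-transitions
  (b|a)* → 8 states, 8 ε-transitions
  bb → 3 states, 0 ε-transitions
  (bb)* → 5 states, 4 ε-transitions
  (b|a)*(bb)* → 12 states, 12 ε-transitions

12, 12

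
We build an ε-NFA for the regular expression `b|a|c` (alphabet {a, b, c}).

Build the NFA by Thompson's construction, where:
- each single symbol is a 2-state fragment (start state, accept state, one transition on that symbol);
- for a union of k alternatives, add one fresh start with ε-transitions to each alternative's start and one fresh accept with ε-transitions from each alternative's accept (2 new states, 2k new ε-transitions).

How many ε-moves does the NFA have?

6

Per subexpression:
Each of the 3 symbol leaves contributes 0 ε-transitions.
  b|a|c = 6 ε-transitions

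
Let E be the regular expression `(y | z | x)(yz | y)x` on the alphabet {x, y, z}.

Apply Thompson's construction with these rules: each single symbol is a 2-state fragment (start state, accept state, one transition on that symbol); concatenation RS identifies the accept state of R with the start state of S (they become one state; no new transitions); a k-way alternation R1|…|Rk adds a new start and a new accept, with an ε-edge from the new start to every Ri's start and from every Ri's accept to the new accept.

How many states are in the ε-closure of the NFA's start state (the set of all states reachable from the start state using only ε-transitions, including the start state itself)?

4

Let C(F) = |ε-closure(F.start)| within fragment F, and note whether F accepts ε. Symbol fragments have C = 1 and do not accept ε. Then:
  y | z | x → |closure| = 1 + 1 + 1 + 1 = 4 (the new accept is not ε-reachable since no branch accepts ε)
  yz → |closure| equals the left operand's closure size = 1 (its accept is not ε-reachable, so the closure stops there)
  yz | y → |closure| = 1 + 1 + 1 = 3 (the new accept is not ε-reachable since no branch accepts ε)
  (y | z | x)(yz | y)x → |closure| equals the left operand's closure size = 4 (its accept is not ε-reachable, so the closure stops there)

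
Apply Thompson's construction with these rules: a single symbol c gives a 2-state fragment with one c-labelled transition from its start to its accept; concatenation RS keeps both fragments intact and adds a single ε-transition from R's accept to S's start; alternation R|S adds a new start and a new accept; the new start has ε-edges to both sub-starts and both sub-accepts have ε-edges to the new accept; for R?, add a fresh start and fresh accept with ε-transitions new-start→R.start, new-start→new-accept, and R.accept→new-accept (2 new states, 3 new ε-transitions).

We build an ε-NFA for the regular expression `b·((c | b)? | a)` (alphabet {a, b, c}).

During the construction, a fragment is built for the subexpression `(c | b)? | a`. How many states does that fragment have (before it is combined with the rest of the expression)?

12

Fragment for `(c | b)? | a`:
Each of the 3 symbol leaves contributes a 2-state fragment.
  c | b = 6 states
  (c | b)? = 8 states
  (c | b)? | a = 12 states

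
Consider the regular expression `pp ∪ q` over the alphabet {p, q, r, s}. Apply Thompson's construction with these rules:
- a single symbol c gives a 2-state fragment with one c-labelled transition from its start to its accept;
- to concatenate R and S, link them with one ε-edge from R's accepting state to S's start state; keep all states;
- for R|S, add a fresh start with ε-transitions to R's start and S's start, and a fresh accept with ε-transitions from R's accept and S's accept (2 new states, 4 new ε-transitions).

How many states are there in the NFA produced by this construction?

8

Per subexpression:
Each of the 3 symbol leaves contributes a 2-state fragment.
  pp → 4 states
  pp ∪ q → 8 states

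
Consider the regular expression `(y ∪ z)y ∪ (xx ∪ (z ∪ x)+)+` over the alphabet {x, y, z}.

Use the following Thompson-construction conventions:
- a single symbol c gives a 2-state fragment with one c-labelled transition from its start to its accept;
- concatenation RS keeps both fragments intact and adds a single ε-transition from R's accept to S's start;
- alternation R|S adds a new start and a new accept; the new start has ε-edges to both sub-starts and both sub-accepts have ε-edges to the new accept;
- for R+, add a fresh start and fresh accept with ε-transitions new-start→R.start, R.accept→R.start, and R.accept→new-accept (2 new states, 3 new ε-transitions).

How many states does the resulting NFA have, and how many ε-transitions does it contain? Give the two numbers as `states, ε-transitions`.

26, 24

Bottom-up over the parse tree:
Each of the 7 symbol leaves contributes 2 states and 0 ε-transitions.
  y ∪ z → 6 states, 4 ε-transitions
  (y ∪ z)y → 8 states, 5 ε-transitions
  xx → 4 states, 1 ε-transition
  z ∪ x → 6 states, 4 ε-transitions
  (z ∪ x)+ → 8 states, 7 ε-transitions
  xx ∪ (z ∪ x)+ → 14 states, 12 ε-transitions
  (xx ∪ (z ∪ x)+)+ → 16 states, 15 ε-transitions
  (y ∪ z)y ∪ (xx ∪ (z ∪ x)+)+ → 26 states, 24 ε-transitions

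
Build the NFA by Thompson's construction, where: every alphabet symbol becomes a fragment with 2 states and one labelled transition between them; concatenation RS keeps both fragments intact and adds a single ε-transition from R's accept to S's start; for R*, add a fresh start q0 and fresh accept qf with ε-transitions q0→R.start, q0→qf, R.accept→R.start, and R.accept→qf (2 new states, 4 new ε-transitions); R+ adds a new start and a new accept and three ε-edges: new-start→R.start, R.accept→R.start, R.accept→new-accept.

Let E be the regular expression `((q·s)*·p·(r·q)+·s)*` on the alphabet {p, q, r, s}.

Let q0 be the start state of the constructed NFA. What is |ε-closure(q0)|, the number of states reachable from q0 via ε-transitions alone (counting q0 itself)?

Compute the ε-closure size of each fragment's start state recursively; a symbol fragment's start has no outgoing ε-edge, so its closure is just itself (size 1).
  q·s : C equals the left operand's closure size = 1 (its accept is not ε-reachable, so the closure stops there)
  (q·s)* : the star's fresh start ε-reaches both the body's start and the fresh accept: C = 2 + 1 = 3
  r·q : same as the first factor's closure: C = 1
  (r·q)+ : new start ε-reaches only the body's start; the new accept needs a symbol first: C = 1 + 1 = 2
  (q·s)*·p·(r·q)+·s : the left operand accepts ε, so the closure extends into the next operand (via the concat ε-link); C = 3 + 1 = 4
  ((q·s)*·p·(r·q)+·s)* : new start has ε-edges to the inner start and to the new accept, so C = 2 + 4 = 6

6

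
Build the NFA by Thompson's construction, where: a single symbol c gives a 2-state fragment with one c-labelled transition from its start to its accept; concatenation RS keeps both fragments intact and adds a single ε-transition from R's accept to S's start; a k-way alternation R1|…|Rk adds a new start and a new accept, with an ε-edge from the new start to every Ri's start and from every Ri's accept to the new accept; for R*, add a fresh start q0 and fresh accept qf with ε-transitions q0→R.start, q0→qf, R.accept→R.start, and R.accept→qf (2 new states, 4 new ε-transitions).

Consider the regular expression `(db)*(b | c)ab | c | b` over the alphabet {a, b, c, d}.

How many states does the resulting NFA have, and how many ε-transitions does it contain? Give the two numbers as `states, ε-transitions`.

22, 18

Building bottom-up:
Each of the 8 symbol leaves contributes 2 states and 0 ε-transitions.
  db → 4 states, 1 ε-transition
  (db)* → 6 states, 5 ε-transitions
  b | c → 6 states, 4 ε-transitions
  (db)*(b | c)ab → 16 states, 12 ε-transitions
  (db)*(b | c)ab | c | b → 22 states, 18 ε-transitions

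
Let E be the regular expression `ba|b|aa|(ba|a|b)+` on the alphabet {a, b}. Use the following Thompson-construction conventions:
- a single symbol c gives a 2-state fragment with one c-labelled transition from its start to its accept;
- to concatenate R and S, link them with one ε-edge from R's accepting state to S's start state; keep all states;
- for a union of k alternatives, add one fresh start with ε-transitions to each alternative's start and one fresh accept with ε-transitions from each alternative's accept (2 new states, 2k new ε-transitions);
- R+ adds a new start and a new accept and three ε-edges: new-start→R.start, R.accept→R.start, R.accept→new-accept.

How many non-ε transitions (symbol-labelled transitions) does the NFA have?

9

By structural recursion:
Each of the 9 symbol leaves contributes exactly 1 symbol transition.
  ba = 2 symbol transitions
  aa = 2 symbol transitions
  ba = 2 symbol transitions
  ba|a|b = 4 symbol transitions
  (ba|a|b)+ = 4 symbol transitions
  ba|b|aa|(ba|a|b)+ = 9 symbol transitions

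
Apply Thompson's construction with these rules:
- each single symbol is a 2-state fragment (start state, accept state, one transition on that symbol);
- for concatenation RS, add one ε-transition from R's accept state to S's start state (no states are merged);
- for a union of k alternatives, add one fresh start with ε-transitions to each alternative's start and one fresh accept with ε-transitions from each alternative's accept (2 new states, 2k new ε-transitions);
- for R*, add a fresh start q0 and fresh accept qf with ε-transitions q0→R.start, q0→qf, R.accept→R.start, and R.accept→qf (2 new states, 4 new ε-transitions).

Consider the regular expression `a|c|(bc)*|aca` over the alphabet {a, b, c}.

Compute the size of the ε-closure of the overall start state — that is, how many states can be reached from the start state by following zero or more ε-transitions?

Let C(F) = |ε-closure(F.start)| within fragment F, and note whether F accepts ε. Symbol fragments have C = 1 and do not accept ε. Then:
  bc : same as the first factor's closure: C = 1
  (bc)* : the star's fresh start ε-reaches both the body's start and the fresh accept: C = 2 + 1 = 3
  aca : C equals the left operand's closure size = 1 (its accept is not ε-reachable, so the closure stops there)
  a|c|(bc)*|aca : new start ε-reaches every alternative's start; at least one alternative accepts ε, so the union's new accept is reached too: C = 1 + 1 + 1 + 3 + 1 + 1 = 8

8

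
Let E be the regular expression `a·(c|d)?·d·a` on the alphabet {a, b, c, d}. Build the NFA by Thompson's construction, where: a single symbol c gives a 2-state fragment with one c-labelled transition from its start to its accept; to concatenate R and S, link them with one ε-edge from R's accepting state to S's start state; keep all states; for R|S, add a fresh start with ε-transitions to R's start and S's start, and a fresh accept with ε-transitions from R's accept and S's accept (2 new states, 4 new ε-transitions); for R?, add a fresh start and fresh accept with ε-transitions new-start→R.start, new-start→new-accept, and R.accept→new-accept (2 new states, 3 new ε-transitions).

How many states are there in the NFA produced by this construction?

By structural recursion:
Each of the 5 symbol leaves contributes a 2-state fragment.
  c|d → 6 states
  (c|d)? → 8 states
  a·(c|d)?·d·a → 14 states

14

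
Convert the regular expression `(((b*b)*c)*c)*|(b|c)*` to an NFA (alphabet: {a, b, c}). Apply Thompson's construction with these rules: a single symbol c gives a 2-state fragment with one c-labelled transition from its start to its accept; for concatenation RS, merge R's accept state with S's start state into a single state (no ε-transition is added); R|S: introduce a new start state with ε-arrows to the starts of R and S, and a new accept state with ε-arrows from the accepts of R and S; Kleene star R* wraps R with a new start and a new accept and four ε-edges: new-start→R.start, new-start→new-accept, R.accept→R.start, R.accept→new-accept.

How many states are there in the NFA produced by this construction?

23

Recursing over subexpressions:
Each of the 6 symbol leaves contributes a 2-state fragment.
  b* → 4 states
  b*b → 5 states
  (b*b)* → 7 states
  (b*b)*c → 8 states
  ((b*b)*c)* → 10 states
  ((b*b)*c)*c → 11 states
  (((b*b)*c)*c)* → 13 states
  b|c → 6 states
  (b|c)* → 8 states
  (((b*b)*c)*c)*|(b|c)* → 23 states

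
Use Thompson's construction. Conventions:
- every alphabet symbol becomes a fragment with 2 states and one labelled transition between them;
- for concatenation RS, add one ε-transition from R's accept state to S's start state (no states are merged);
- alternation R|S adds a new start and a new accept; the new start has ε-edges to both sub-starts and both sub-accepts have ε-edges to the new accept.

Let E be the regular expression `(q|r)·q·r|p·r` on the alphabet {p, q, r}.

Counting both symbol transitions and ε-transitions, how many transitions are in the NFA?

17

Building bottom-up:
Each of the 6 symbol leaves contributes 1 transition (1 symbol, 0 ε).
  q|r → 6 transitions (2 symbol, 4 ε)
  (q|r)·q·r → 10 transitions (4 symbol, 6 ε)
  p·r → 3 transitions (2 symbol, 1 ε)
  (q|r)·q·r|p·r → 17 transitions (6 symbol, 11 ε)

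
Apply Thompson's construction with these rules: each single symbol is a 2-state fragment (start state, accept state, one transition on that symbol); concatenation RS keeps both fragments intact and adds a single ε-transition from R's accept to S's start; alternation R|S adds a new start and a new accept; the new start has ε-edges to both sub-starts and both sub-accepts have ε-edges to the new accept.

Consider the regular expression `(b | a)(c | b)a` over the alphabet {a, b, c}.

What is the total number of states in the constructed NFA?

14

Recursing over subexpressions:
Each of the 5 symbol leaves contributes a 2-state fragment.
  b | a = 6 states
  c | b = 6 states
  (b | a)(c | b)a = 14 states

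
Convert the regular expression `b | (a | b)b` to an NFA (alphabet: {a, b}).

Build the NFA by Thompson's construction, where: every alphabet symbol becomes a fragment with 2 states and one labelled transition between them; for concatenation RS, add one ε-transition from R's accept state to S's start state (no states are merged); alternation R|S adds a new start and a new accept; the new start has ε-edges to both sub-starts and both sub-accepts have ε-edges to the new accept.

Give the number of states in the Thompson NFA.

Building bottom-up:
Each of the 4 symbol leaves contributes a 2-state fragment.
  a | b : 6 states
  (a | b)b : 8 states
  b | (a | b)b : 12 states

12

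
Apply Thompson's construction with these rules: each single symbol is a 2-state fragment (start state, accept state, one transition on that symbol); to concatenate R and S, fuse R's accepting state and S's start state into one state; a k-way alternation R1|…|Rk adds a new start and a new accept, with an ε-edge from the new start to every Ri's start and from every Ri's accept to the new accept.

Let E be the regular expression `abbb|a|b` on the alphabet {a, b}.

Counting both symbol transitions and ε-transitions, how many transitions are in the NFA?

By structural recursion:
Each of the 6 symbol leaves contributes 1 transition (1 symbol, 0 ε).
  abbb : 4 transitions (4 symbol, 0 ε)
  abbb|a|b : 12 transitions (6 symbol, 6 ε)

12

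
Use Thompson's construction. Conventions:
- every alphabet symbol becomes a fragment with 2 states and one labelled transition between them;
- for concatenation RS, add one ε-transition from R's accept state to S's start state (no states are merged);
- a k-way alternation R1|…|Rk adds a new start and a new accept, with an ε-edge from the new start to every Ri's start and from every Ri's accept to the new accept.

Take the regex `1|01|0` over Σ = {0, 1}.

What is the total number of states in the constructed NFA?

10

Per subexpression:
Each of the 4 symbol leaves contributes a 2-state fragment.
  01 : 4 states
  1|01|0 : 10 states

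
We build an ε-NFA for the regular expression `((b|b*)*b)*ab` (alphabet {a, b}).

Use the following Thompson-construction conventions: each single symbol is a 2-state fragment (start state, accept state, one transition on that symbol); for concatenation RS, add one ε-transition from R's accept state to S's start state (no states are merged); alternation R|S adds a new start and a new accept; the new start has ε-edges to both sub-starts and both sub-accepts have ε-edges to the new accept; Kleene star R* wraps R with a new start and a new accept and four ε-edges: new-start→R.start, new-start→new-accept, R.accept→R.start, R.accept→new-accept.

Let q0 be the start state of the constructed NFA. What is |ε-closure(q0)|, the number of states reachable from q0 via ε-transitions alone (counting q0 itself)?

12

Work bottom-up. For each fragment F, track |ε-closure(F.start)| and whether F's accept lies in that closure (i.e. whether F accepts ε). A single-symbol fragment has closure size 1 and does not accept ε.
  b* : new start has ε-edges to the inner start and to the new accept, so |ε-closure| = 2 + 1 = 3
  b|b* : |ε-closure| = 1 (new start) + (1 + 3) + 1 (new accept, since some branch ε-reaches its own accept) = 6
  (b|b*)* : new start has ε-edges to the inner start and to the new accept, so |ε-closure| = 2 + 6 = 8
  (b|b*)*b : the left operand accepts ε, so the closure extends into the next operand (via the concat ε-link); |ε-closure| = 8 + 1 = 9
  ((b|b*)*b)* : new start has ε-edges to the inner start and to the new accept, so |ε-closure| = 2 + 9 = 11
  ((b|b*)*b)*ab : the left operand accepts ε, so the closure extends into the next operand (via the concat ε-link); |ε-closure| = 11 + 1 = 12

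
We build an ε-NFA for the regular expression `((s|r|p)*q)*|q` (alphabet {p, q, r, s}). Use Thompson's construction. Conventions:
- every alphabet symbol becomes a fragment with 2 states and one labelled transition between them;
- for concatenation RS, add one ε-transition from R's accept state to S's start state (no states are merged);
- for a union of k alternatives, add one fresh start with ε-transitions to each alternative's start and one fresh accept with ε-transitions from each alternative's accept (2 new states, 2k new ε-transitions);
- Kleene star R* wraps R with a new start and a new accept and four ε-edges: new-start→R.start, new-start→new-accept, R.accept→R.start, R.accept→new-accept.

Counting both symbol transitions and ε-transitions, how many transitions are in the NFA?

Bottom-up over the parse tree:
Each of the 5 symbol leaves contributes 1 transition (1 symbol, 0 ε).
  s|r|p : 9 transitions (3 symbol, 6 ε)
  (s|r|p)* : 13 transitions (3 symbol, 10 ε)
  (s|r|p)*q : 15 transitions (4 symbol, 11 ε)
  ((s|r|p)*q)* : 19 transitions (4 symbol, 15 ε)
  ((s|r|p)*q)*|q : 24 transitions (5 symbol, 19 ε)

24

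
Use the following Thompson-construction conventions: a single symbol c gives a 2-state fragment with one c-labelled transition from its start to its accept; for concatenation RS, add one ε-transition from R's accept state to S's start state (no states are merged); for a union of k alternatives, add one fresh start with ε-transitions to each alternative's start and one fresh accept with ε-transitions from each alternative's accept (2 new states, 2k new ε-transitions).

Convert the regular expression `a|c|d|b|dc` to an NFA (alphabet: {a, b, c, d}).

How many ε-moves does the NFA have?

11

By structural recursion:
Each of the 6 symbol leaves contributes 0 ε-transitions.
  dc : 1 ε-transition
  a|c|d|b|dc : 11 ε-transitions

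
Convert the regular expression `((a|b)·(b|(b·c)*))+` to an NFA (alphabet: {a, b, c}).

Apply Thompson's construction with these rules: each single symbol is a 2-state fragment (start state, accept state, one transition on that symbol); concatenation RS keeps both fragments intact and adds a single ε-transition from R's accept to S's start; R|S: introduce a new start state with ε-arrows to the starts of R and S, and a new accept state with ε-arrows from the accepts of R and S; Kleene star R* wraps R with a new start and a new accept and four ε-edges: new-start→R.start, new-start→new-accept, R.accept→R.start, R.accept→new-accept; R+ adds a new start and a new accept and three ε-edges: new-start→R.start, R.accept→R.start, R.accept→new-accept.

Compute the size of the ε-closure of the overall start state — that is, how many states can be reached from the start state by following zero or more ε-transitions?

4

Compute the ε-closure size of each fragment's start state recursively; a symbol fragment's start has no outgoing ε-edge, so its closure is just itself (size 1).
  a|b → |ε-closure| = 1 + 1 + 1 = 3 (the new accept is not ε-reachable since no branch accepts ε)
  b·c → same as the first factor's closure: |ε-closure| = 1
  (b·c)* → new start has ε-edges to the inner start and to the new accept, so |ε-closure| = 2 + 1 = 3
  b|(b·c)* → new start ε-reaches every alternative's start; at least one alternative accepts ε, so the union's new accept is reached too: |ε-closure| = 1 + 1 + 3 + 1 = 6
  (a|b)·(b|(b·c)*) → same as the first factor's closure: |ε-closure| = 3
  ((a|b)·(b|(b·c)*))+ → |ε-closure| = 1 + 3 = 4 (the body doesn't accept ε, so the new accept is not reached)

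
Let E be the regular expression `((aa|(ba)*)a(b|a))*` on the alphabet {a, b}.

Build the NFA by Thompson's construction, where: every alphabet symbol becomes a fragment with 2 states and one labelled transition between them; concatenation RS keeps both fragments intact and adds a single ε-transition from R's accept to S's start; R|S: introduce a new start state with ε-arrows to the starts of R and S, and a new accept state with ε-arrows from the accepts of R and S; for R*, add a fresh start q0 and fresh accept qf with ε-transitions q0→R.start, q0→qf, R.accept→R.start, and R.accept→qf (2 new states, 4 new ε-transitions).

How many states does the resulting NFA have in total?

22

Recursing over subexpressions:
Each of the 7 symbol leaves contributes a 2-state fragment.
  aa — 4 states
  ba — 4 states
  (ba)* — 6 states
  aa|(ba)* — 12 states
  b|a — 6 states
  (aa|(ba)*)a(b|a) — 20 states
  ((aa|(ba)*)a(b|a))* — 22 states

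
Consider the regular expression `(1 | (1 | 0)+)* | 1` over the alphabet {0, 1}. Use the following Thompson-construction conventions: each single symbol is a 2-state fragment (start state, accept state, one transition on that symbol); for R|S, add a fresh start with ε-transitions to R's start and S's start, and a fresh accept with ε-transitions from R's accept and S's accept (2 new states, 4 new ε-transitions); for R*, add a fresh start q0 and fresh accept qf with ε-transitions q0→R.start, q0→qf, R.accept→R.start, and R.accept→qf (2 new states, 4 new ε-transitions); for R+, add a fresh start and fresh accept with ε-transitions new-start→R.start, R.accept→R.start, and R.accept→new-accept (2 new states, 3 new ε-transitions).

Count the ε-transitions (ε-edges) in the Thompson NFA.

Building bottom-up:
Each of the 4 symbol leaves contributes 0 ε-transitions.
  1 | 0 — 4 ε-transitions
  (1 | 0)+ — 7 ε-transitions
  1 | (1 | 0)+ — 11 ε-transitions
  (1 | (1 | 0)+)* — 15 ε-transitions
  (1 | (1 | 0)+)* | 1 — 19 ε-transitions

19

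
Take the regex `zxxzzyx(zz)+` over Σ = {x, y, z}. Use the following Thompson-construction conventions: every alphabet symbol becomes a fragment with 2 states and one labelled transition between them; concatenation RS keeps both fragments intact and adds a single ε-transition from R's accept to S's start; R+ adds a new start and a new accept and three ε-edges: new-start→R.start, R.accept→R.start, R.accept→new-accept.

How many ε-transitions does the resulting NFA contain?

Bottom-up over the parse tree:
Each of the 9 symbol leaves contributes 0 ε-transitions.
  zz = 1 ε-transition
  (zz)+ = 4 ε-transitions
  zxxzzyx(zz)+ = 11 ε-transitions

11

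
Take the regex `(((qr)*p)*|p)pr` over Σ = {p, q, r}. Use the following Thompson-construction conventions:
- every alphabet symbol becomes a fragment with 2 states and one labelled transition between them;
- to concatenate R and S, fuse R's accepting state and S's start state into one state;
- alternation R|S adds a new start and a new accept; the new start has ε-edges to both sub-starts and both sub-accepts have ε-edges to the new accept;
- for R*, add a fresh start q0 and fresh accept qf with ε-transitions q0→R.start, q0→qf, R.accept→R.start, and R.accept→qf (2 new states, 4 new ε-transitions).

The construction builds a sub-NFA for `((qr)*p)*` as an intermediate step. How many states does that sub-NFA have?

8

Fragment for `((qr)*p)*`:
Each of the 3 symbol leaves contributes a 2-state fragment.
  qr : 3 states
  (qr)* : 5 states
  (qr)*p : 6 states
  ((qr)*p)* : 8 states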